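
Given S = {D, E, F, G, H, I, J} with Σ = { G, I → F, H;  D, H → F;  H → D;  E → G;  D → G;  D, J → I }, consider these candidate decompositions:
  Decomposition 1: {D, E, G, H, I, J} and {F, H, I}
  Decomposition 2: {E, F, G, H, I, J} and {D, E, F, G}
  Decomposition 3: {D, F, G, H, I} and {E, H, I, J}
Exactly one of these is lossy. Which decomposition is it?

Decomposition 1: common = {H, I}, closure = {D, F, G, H, I} → lossless.
Decomposition 2: common = {E, F, G}, closure = {E, F, G} → lossy.
Decomposition 3: common = {H, I}, closure = {D, F, G, H, I} → lossless.

Decomposition 2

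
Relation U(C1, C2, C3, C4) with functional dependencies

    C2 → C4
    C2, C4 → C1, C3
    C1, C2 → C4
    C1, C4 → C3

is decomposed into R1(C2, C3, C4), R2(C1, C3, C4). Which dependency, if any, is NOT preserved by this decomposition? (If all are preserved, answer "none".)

Check C2, C4 → C1, C3: no single fragment contains all of {C1, C2, C3, C4}, and the restricted closure of {C2, C4} across the fragments never reaches {C1, C3}.
C2 → C4 is preserved.
C1, C2 → C4 is preserved.
C1, C4 → C3 is preserved.

C2, C4 → C1, C3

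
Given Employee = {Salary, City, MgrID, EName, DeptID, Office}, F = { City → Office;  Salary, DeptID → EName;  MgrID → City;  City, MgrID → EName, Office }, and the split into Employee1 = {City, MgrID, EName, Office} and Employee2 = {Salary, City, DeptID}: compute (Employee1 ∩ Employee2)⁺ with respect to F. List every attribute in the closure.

Employee1 ∩ Employee2 = {City}.
City → Office applies, adding Office
Closure: {City, Office}.

City, Office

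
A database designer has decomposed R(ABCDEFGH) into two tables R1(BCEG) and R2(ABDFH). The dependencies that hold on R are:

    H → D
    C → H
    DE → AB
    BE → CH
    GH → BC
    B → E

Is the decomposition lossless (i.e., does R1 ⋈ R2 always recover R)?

No

Common attributes: R1 ∩ R2 = {B}.
Closure of {B}: B → E applies, adding E; BE → CH applies, adding CH; H → D applies, adding D; DE → AB applies, adding A. So (B)⁺ = {ABCDEH}.
The closure contains neither all of R1 = {BCEG} nor all of R2 = {ABDFH}, so the common attributes are not a superkey of either fragment. The join is lossy.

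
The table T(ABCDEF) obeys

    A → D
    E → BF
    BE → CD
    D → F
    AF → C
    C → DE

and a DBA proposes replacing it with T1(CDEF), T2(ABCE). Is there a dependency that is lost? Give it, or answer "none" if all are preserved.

none

A → D: restricted closure across fragments reaches D.
E → BF: restricted closure across fragments reaches BF.
BE → CD: restricted closure across fragments reaches CD.
D → F lies within T1.
AF → C: restricted closure across fragments reaches C.
C → DE lies within T1.
Every dependency is enforceable on the fragments, so the decomposition is dependency-preserving.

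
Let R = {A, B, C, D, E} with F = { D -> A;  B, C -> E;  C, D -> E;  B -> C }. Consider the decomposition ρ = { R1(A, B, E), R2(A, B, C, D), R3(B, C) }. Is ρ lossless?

Chase test. Columns are A, B, C, D, E; row i has aⱼ where attribute j ∈ Ri, else bᵢⱼ.
Initial tableau (one row per fragment):
  row 1: a1 a2 b13 b14 a5
  row 2: a1 a2 a3 a4 b25
  row 3: b31 a2 a3 b34 b35
Rows 2 and 3 agree on B, C; apply B, C→E and equate their E entries.
Rows 1 and 2 agree on B; apply B→C and equate their C entries.
Rows 1 and 2 agree on B, C; apply B, C→E and equate their E entries.
Row 2 is now all distinguished symbols — the join is lossless.

Yes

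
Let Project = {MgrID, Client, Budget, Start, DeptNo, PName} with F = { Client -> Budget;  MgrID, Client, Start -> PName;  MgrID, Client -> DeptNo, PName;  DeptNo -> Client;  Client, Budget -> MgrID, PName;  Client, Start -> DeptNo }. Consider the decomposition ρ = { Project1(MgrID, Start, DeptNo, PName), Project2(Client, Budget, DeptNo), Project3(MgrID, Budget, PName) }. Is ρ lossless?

Chase test. Columns are MgrID, Client, Budget, Start, DeptNo, PName; row i has aⱼ where attribute j ∈ Projecti, else bᵢⱼ.
Initial tableau (one row per fragment):
  row 1: a1 b12 b13 a4 a5 a6
  row 2: b21 a2 a3 b24 a5 b26
  row 3: a1 b32 a3 b34 b35 a6
Rows 1 and 2 agree on DeptNo; apply DeptNo→Client and equate their Client entries.
Rows 1 and 2 agree on Client; apply Client→Budget and equate their Budget entries.
Rows 1 and 2 agree on Client, Budget; apply Client, Budget→MgrID, PName and equate their MgrID, PName entries.
Row 1 is now all distinguished symbols — the join is lossless.

Yes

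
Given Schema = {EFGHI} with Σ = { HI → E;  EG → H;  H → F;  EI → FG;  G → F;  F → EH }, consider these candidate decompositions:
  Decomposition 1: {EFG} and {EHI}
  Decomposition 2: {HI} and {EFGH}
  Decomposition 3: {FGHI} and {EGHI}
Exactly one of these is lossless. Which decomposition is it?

Decomposition 3

Decomposition 1: common = {E}, closure = {E} → lossy.
Decomposition 2: common = {H}, closure = {EFH} → lossy.
Decomposition 3: common = {GHI}, closure = {EFGHI} → lossless.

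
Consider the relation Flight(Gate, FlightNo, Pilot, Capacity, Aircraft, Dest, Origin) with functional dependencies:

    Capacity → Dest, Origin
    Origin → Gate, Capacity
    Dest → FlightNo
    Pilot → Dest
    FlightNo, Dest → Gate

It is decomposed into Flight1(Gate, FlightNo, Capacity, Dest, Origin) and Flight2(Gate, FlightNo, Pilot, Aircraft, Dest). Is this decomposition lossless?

Common attributes: Flight1 ∩ Flight2 = {Gate, FlightNo, Dest}.
No dependency enlarges {Gate, FlightNo, Dest}, so (Gate, FlightNo, Dest)⁺ = {Gate, FlightNo, Dest}.
The closure contains neither all of Flight1 = {Gate, FlightNo, Capacity, Dest, Origin} nor all of Flight2 = {Gate, FlightNo, Pilot, Aircraft, Dest}, so the common attributes are not a superkey of either fragment. The join is lossy.

No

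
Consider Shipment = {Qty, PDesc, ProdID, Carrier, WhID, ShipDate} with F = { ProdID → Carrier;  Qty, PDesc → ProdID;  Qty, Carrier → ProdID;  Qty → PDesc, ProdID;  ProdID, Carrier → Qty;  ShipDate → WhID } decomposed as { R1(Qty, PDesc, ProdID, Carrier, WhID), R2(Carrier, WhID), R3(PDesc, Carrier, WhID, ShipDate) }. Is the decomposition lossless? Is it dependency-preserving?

lossy but dependency-preserving

Lossless test (chase): applying each FD to every pair of rows produces no changes in the tableau, so no row becomes fully distinguished — the join is lossy.
Dependency preservation: every FD's attributes lie within a single fragment, so each can be enforced locally — preserved.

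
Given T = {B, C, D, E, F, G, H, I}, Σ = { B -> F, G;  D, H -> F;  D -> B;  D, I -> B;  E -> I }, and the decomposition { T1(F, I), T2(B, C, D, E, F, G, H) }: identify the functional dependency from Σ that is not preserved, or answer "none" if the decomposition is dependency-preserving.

E -> I

Check E → I: no single fragment contains all of {E, I}, and the restricted closure of {E} across the fragments never reaches {I}.
B → F, G is preserved.
D, H → F is preserved.
D → B is preserved.
D, I → B is preserved.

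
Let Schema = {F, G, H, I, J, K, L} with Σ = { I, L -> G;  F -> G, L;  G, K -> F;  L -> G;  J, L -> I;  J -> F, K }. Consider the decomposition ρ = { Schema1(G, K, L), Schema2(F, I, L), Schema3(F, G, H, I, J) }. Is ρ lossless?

Chase test. Columns are F, G, H, I, J, K, L; row i has aⱼ where attribute j ∈ Schemai, else bᵢⱼ.
Initial tableau (one row per fragment):
  row 1: b11 a2 b13 b14 b15 a6 a7
  row 2: a1 b22 b23 a4 b25 b26 a7
  row 3: a1 a2 a3 a4 a5 b36 b37
Rows 2 and 3 agree on F; apply F→G, L and equate their G, L entries.
No row becomes fully distinguished — the join is lossy.

No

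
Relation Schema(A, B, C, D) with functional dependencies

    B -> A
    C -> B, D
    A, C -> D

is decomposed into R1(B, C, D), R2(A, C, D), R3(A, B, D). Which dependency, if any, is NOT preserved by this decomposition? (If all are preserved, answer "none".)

B → A lies within R3.
C → B, D lies within R1.
A, C → D lies within R2.
Every dependency is enforceable on the fragments, so the decomposition is dependency-preserving.

none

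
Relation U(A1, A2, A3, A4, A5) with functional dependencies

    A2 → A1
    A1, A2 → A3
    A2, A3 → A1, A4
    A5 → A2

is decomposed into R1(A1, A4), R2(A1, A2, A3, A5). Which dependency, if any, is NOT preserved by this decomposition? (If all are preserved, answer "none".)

Check A2, A3 → A1, A4: no single fragment contains all of {A1, A2, A3, A4}, and the restricted closure of {A2, A3} across the fragments never reaches {A1, A4}.
A2 → A1 is preserved.
A1, A2 → A3 is preserved.
A5 → A2 is preserved.

A2, A3 → A1, A4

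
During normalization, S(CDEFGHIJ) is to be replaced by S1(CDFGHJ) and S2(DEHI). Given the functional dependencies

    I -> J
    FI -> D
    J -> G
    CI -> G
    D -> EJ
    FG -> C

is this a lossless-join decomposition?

No

Common attributes: S1 ∩ S2 = {DH}.
Closure of {DH}: D → EJ applies, adding EJ; J → G applies, adding G. So (DH)⁺ = {DEGHJ}.
The closure contains neither all of S1 = {CDFGHJ} nor all of S2 = {DEHI}, so the common attributes are not a superkey of either fragment. The join is lossy.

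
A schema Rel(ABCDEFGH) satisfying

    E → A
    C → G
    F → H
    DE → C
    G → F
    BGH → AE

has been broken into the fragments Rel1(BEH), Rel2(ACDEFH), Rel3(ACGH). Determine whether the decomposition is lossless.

No

Chase test. Columns are ABCDEFGH; row i has aⱼ where attribute j ∈ Reli, else bᵢⱼ.
Initial tableau (one row per fragment):
  row 1: b11 a2 b13 b14 a5 b16 b17 a8
  row 2: a1 b22 a3 a4 a5 a6 b27 a8
  row 3: a1 b32 a3 b34 b35 b36 a7 a8
Rows 1 and 2 agree on E; apply E→A and equate their A entries.
Rows 2 and 3 agree on C; apply C→G and equate their G entries.
Rows 2 and 3 agree on G; apply G→F and equate their F entries.
No row becomes fully distinguished — the join is lossy.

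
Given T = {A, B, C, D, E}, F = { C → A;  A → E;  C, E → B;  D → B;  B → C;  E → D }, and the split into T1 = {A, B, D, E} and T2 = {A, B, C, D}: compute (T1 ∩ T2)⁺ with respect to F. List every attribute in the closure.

T1 ∩ T2 = {A, B, D}.
A → E applies, adding E
B → C applies, adding C
Closure: {A, B, C, D, E}.

A, B, C, D, E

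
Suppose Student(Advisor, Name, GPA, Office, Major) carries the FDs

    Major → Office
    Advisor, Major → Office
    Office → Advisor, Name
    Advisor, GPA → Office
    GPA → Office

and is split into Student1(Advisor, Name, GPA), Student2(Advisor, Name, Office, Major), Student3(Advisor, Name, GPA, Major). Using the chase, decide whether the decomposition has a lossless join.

Chase test. Columns are Advisor, Name, GPA, Office, Major; row i has aⱼ where attribute j ∈ Studenti, else bᵢⱼ.
Initial tableau (one row per fragment):
  row 1: a1 a2 a3 b14 b15
  row 2: a1 a2 b23 a4 a5
  row 3: a1 a2 a3 b34 a5
Rows 2 and 3 agree on Major; apply Major→Office and equate their Office entries.
Rows 1 and 3 agree on Advisor, GPA; apply Advisor, GPA→Office and equate their Office entries.
Row 3 is now all distinguished symbols — the join is lossless.

Yes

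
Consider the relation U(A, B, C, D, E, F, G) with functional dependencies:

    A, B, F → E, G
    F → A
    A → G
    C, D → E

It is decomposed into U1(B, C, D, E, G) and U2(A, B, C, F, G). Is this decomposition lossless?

Common attributes: U1 ∩ U2 = {B, C, G}.
No dependency enlarges {B, C, G}, so (B, C, G)⁺ = {B, C, G}.
The closure contains neither all of U1 = {B, C, D, E, G} nor all of U2 = {A, B, C, F, G}, so the common attributes are not a superkey of either fragment. The join is lossy.

No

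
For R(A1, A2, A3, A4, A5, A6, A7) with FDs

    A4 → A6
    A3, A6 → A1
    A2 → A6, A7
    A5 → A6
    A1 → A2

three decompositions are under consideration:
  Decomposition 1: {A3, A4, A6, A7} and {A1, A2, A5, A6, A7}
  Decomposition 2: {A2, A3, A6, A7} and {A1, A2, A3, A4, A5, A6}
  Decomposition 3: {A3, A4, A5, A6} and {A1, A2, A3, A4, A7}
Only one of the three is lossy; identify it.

Decomposition 1

Decomposition 1: common = {A6, A7}, closure = {A6, A7} → lossy.
Decomposition 2: common = {A2, A3, A6}, closure = {A1, A2, A3, A6, A7} → lossless.
Decomposition 3: common = {A3, A4}, closure = {A1, A2, A3, A4, A6, A7} → lossless.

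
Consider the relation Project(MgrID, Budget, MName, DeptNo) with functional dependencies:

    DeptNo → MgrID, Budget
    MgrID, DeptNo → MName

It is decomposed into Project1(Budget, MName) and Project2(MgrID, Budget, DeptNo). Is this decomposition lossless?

No

Common attributes: Project1 ∩ Project2 = {Budget}.
No dependency enlarges {Budget}, so (Budget)⁺ = {Budget}.
The closure contains neither all of Project1 = {Budget, MName} nor all of Project2 = {MgrID, Budget, DeptNo}, so the common attributes are not a superkey of either fragment. The join is lossy.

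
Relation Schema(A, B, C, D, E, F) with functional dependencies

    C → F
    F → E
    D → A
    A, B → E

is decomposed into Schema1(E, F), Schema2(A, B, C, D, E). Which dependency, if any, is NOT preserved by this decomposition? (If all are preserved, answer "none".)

Check C → F: no single fragment contains all of {C, F}, and the restricted closure of {C} across the fragments never reaches {F}.
F → E is preserved.
D → A is preserved.
A, B → E is preserved.

C → F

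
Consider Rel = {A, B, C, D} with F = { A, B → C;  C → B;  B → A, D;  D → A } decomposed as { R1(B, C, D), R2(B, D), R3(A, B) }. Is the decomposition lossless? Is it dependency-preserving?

Lossless test (chase): Rows 1 and 2 agree on B; apply B→A, D and equate their A, D entries. Rows 1 and 3 agree on B; apply B→A, D and equate their A, D entries. Rows 1 and 2 agree on A, B; apply A, B→C and equate their C entries. Rows 1 and 3 agree on A, B; apply A, B→C and equate their C entries. Row 1 is now all distinguished symbols — the join is lossless.
Dependency preservation: the restricted closure of {D} across the fragments never reaches {A}, so D → A cannot be enforced without a join — not preserved.

lossless but not dependency-preserving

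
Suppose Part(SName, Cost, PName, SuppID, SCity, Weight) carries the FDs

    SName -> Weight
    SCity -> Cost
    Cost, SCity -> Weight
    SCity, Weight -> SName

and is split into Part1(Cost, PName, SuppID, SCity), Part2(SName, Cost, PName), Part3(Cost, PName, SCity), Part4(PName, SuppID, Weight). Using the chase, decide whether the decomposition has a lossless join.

Chase test. Columns are SName, Cost, PName, SuppID, SCity, Weight; row i has aⱼ where attribute j ∈ Parti, else bᵢⱼ.
Initial tableau (one row per fragment):
  row 1: b11 a2 a3 a4 a5 b16
  row 2: a1 a2 a3 b24 b25 b26
  row 3: b31 a2 a3 b34 a5 b36
  row 4: b41 b42 a3 a4 b45 a6
Rows 1 and 3 agree on Cost, SCity; apply Cost, SCity→Weight and equate their Weight entries.
Rows 1 and 3 agree on SCity, Weight; apply SCity, Weight→SName and equate their SName entries.
No row becomes fully distinguished — the join is lossy.

No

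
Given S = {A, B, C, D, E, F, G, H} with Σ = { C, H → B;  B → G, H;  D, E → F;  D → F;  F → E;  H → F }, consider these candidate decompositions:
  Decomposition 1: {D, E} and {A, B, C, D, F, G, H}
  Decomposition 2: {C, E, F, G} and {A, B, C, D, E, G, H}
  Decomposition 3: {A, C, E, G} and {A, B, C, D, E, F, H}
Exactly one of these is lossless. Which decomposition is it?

Decomposition 1: common = {D}, closure = {D, E, F} → lossless.
Decomposition 2: common = {C, E, G}, closure = {C, E, G} → lossy.
Decomposition 3: common = {A, C, E}, closure = {A, C, E} → lossy.

Decomposition 1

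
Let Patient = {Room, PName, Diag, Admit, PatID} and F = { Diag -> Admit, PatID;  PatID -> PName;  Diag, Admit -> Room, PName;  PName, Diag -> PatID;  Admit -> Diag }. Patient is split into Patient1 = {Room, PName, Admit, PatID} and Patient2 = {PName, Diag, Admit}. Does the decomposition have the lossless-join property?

Yes

Common attributes: Patient1 ∩ Patient2 = {PName, Admit}.
Closure of {PName, Admit}: Admit → Diag applies, adding Diag; Diag → Admit, PatID applies, adding PatID; Diag, Admit → Room, PName applies, adding Room. So (PName, Admit)⁺ = {Room, PName, Diag, Admit, PatID}.
This closure contains every attribute of Patient1, so Patient1 ∩ Patient2 → Patient1. The join is lossless.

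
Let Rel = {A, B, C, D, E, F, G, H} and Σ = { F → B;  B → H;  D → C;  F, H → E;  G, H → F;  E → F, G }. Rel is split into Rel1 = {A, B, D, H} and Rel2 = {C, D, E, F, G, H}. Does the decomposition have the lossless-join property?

No

Common attributes: Rel1 ∩ Rel2 = {D, H}.
Closure of {D, H}: D → C applies, adding C. So (D, H)⁺ = {C, D, H}.
The closure contains neither all of Rel1 = {A, B, D, H} nor all of Rel2 = {C, D, E, F, G, H}, so the common attributes are not a superkey of either fragment. The join is lossy.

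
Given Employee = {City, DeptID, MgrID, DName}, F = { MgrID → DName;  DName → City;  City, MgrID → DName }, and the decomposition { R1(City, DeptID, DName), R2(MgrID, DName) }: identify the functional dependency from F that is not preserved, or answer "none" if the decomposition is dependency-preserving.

none

MgrID → DName lies within R2.
DName → City lies within R1.
City, MgrID → DName: restricted closure across fragments reaches DName.
Every dependency is enforceable on the fragments, so the decomposition is dependency-preserving.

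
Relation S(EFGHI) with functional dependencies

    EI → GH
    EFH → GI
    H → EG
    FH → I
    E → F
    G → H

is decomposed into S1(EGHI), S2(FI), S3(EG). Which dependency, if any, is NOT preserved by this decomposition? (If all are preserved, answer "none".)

Check E → F: no single fragment contains all of {EF}, and the restricted closure of {E} across the fragments never reaches {F}.
EI → GH is preserved.
EFH → GI is preserved.
H → EG is preserved.
FH → I is preserved.
G → H is preserved.

E → F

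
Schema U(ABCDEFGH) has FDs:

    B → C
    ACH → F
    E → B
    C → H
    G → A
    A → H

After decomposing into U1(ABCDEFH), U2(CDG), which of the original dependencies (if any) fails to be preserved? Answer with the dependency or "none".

G → A

Check G → A: no single fragment contains all of {AG}, and the restricted closure of {G} across the fragments never reaches {A}.
B → C is preserved.
ACH → F is preserved.
E → B is preserved.
C → H is preserved.
A → H is preserved.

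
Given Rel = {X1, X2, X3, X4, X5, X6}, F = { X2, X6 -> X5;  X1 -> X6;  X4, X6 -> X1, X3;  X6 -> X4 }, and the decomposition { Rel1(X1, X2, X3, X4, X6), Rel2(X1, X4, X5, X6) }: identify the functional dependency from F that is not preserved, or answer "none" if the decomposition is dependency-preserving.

X2, X6 -> X5

Check X2, X6 → X5: no single fragment contains all of {X2, X5, X6}, and the restricted closure of {X2, X6} across the fragments never reaches {X5}.
X1 → X6 is preserved.
X4, X6 → X1, X3 is preserved.
X6 → X4 is preserved.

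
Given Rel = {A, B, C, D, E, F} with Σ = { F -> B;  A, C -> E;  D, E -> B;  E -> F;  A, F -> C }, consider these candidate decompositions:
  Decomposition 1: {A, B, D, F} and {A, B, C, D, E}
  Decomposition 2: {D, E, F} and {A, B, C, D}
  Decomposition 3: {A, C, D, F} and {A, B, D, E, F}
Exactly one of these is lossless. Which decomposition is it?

Decomposition 3

Decomposition 1: common = {A, B, D}, closure = {A, B, D} → lossy.
Decomposition 2: common = {D}, closure = {D} → lossy.
Decomposition 3: common = {A, D, F}, closure = {A, B, C, D, E, F} → lossless.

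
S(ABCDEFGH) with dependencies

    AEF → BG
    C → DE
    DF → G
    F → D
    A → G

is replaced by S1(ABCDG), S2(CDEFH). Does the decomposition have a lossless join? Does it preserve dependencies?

Lossless test: (CD)⁺ = {CDE}, which is a superkey of neither fragment — lossy.
Dependency preservation: the restricted closure of {AEF} across the fragments never reaches {BG}, so AEF → BG cannot be enforced without a join — not preserved.

lossy and not dependency-preserving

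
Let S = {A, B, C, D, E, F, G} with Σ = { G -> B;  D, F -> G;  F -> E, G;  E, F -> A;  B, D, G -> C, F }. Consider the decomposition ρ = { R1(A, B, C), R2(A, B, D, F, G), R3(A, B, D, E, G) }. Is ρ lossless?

Chase test. Columns are A, B, C, D, E, F, G; row i has aⱼ where attribute j ∈ Ri, else bᵢⱼ.
Initial tableau (one row per fragment):
  row 1: a1 a2 a3 b14 b15 b16 b17
  row 2: a1 a2 b23 a4 b25 a6 a7
  row 3: a1 a2 b33 a4 a5 b36 a7
Rows 2 and 3 agree on B, D, G; apply B, D, G→C, F and equate their C, F entries.
Rows 2 and 3 agree on F; apply F→E, G and equate their E, G entries.
No row becomes fully distinguished — the join is lossy.

No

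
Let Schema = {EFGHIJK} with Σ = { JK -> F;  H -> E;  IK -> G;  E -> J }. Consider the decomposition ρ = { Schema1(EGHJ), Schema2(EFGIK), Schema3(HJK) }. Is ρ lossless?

No

Chase test. Columns are EFGHIJK; row i has aⱼ where attribute j ∈ Schemai, else bᵢⱼ.
Initial tableau (one row per fragment):
  row 1: a1 b12 a3 a4 b15 a6 b17
  row 2: a1 a2 a3 b24 a5 b26 a7
  row 3: b31 b32 b33 a4 b35 a6 a7
Rows 1 and 3 agree on H; apply H→E and equate their E entries.
Rows 1 and 2 agree on E; apply E→J and equate their J entries.
Rows 2 and 3 agree on JK; apply JK→F and equate their F entries.
No row becomes fully distinguished — the join is lossy.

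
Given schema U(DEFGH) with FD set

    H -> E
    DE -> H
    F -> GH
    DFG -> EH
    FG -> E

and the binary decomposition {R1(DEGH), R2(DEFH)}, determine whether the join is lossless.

Common attributes: R1 ∩ R2 = {DEH}.
No dependency enlarges {DEH}, so (DEH)⁺ = {DEH}.
The closure contains neither all of R1 = {DEGH} nor all of R2 = {DEFH}, so the common attributes are not a superkey of either fragment. The join is lossy.

No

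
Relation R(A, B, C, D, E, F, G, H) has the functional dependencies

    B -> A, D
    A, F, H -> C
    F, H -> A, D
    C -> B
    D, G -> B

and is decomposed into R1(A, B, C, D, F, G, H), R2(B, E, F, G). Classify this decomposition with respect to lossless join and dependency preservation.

Lossless test: (B, F, G)⁺ = {A, B, D, F, G}, which is a superkey of neither fragment — lossy.
Dependency preservation: every FD's attributes lie within a single fragment, so each can be enforced locally — preserved.

lossy but dependency-preserving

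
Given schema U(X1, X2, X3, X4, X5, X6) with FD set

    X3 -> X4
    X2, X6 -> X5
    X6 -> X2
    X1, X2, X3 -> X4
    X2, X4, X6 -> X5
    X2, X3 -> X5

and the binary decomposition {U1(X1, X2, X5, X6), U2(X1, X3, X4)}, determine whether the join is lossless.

Common attributes: U1 ∩ U2 = {X1}.
No dependency enlarges {X1}, so (X1)⁺ = {X1}.
The closure contains neither all of U1 = {X1, X2, X5, X6} nor all of U2 = {X1, X3, X4}, so the common attributes are not a superkey of either fragment. The join is lossy.

No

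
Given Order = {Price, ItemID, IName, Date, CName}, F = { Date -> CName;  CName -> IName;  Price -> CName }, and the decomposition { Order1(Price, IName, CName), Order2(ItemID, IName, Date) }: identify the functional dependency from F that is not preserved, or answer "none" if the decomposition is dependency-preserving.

Date -> CName

Check Date → CName: no single fragment contains all of {Date, CName}, and the restricted closure of {Date} across the fragments never reaches {CName}.
CName → IName is preserved.
Price → CName is preserved.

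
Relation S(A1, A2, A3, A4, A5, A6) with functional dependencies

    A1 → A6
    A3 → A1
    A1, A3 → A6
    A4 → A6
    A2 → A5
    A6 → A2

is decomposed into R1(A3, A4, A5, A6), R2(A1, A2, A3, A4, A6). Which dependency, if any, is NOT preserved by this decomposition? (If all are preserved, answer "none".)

Check A2 → A5: no single fragment contains all of {A2, A5}, and the restricted closure of {A2} across the fragments never reaches {A5}.
A1 → A6 is preserved.
A3 → A1 is preserved.
A1, A3 → A6 is preserved.
A4 → A6 is preserved.
A6 → A2 is preserved.

A2 → A5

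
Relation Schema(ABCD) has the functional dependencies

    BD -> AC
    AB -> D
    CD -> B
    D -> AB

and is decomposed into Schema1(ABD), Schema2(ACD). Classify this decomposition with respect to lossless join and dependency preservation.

lossless and dependency-preserving

Lossless test: (AD)⁺ = {ABCD}, which contains all of one fragment — lossless.
Dependency preservation: BD → AC; CD → B are not contained in any single fragment, but the restricted closure of each left-hand side across the fragments still reaches the right-hand side; the remaining FDs each lie inside some fragment. All dependencies are preserved.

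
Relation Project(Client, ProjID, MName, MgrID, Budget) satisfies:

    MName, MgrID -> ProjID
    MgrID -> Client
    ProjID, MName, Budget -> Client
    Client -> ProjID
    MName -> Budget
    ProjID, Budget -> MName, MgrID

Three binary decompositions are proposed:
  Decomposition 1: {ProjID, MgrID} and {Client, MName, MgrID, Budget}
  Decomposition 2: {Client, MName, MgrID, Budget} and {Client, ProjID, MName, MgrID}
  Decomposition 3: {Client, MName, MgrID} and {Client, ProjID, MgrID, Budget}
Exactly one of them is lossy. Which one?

Decomposition 1: common = {MgrID}, closure = {Client, ProjID, MgrID} → lossless.
Decomposition 2: common = {Client, MName, MgrID}, closure = {Client, ProjID, MName, MgrID, Budget} → lossless.
Decomposition 3: common = {Client, MgrID}, closure = {Client, ProjID, MgrID} → lossy.

Decomposition 3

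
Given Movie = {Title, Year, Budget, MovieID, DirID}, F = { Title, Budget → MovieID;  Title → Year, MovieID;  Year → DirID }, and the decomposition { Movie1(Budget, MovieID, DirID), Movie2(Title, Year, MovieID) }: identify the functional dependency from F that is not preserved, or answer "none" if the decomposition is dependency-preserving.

Year → DirID

Check Year → DirID: no single fragment contains all of {Year, DirID}, and the restricted closure of {Year} across the fragments never reaches {DirID}.
Title, Budget → MovieID is preserved.
Title → Year, MovieID is preserved.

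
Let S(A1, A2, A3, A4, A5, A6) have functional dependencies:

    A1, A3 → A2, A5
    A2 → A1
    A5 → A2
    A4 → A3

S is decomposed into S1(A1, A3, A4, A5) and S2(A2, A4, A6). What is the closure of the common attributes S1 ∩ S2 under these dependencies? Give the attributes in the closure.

S1 ∩ S2 = {A4}.
A4 → A3 applies, adding A3
Closure: {A3, A4}.

A3, A4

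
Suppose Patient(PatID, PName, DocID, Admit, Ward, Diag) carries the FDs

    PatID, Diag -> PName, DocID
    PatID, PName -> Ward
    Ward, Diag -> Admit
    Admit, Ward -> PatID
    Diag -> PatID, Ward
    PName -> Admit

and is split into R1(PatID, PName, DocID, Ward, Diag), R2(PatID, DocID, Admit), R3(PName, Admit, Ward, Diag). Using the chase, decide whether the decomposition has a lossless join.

Yes

Chase test. Columns are PatID, PName, DocID, Admit, Ward, Diag; row i has aⱼ where attribute j ∈ Ri, else bᵢⱼ.
Initial tableau (one row per fragment):
  row 1: a1 a2 a3 b14 a5 a6
  row 2: a1 b22 a3 a4 b25 b26
  row 3: b31 a2 b33 a4 a5 a6
Rows 1 and 3 agree on Ward, Diag; apply Ward, Diag→Admit and equate their Admit entries.
Rows 1 and 3 agree on Admit, Ward; apply Admit, Ward→PatID and equate their PatID entries.
Rows 1 and 3 agree on PatID, Diag; apply PatID, Diag→PName, DocID and equate their PName, DocID entries.
Row 1 is now all distinguished symbols — the join is lossless.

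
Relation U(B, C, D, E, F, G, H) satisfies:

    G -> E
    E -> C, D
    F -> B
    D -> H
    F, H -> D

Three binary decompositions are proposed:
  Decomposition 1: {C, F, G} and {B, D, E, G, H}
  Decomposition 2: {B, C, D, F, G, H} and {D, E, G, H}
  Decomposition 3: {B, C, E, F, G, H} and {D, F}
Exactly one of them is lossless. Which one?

Decomposition 2

Decomposition 1: common = {G}, closure = {C, D, E, G, H} → lossy.
Decomposition 2: common = {D, G, H}, closure = {C, D, E, G, H} → lossless.
Decomposition 3: common = {F}, closure = {B, F} → lossy.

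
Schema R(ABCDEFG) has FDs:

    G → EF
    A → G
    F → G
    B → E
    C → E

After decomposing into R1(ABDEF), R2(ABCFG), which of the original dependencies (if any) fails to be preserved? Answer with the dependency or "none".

C → E

Check C → E: no single fragment contains all of {CE}, and the restricted closure of {C} across the fragments never reaches {E}.
G → EF is preserved.
A → G is preserved.
F → G is preserved.
B → E is preserved.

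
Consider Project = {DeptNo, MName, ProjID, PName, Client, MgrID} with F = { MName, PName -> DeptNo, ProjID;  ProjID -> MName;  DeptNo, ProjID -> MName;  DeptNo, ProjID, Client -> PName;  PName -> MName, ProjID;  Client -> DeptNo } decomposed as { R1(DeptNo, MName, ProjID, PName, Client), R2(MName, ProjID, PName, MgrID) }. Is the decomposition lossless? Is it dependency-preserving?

lossy but dependency-preserving

Lossless test: (MName, ProjID, PName)⁺ = {DeptNo, MName, ProjID, PName}, which is a superkey of neither fragment — lossy.
Dependency preservation: every FD's attributes lie within a single fragment, so each can be enforced locally — preserved.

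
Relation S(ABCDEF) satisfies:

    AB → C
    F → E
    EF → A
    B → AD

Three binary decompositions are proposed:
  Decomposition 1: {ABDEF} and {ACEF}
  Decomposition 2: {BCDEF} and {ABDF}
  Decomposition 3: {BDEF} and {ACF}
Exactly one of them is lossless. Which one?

Decomposition 2

Decomposition 1: common = {AEF}, closure = {AEF} → lossy.
Decomposition 2: common = {BDF}, closure = {ABCDEF} → lossless.
Decomposition 3: common = {F}, closure = {AEF} → lossy.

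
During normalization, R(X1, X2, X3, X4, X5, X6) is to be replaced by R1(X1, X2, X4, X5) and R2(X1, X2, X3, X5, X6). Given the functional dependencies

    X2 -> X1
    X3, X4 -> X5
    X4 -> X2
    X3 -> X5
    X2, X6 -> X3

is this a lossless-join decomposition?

Common attributes: R1 ∩ R2 = {X1, X2, X5}.
No dependency enlarges {X1, X2, X5}, so (X1, X2, X5)⁺ = {X1, X2, X5}.
The closure contains neither all of R1 = {X1, X2, X4, X5} nor all of R2 = {X1, X2, X3, X5, X6}, so the common attributes are not a superkey of either fragment. The join is lossy.

No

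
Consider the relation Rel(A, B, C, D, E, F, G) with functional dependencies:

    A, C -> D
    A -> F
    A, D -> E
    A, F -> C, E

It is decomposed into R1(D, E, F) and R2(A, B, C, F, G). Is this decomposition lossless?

No

Common attributes: R1 ∩ R2 = {F}.
No dependency enlarges {F}, so (F)⁺ = {F}.
The closure contains neither all of R1 = {D, E, F} nor all of R2 = {A, B, C, F, G}, so the common attributes are not a superkey of either fragment. The join is lossy.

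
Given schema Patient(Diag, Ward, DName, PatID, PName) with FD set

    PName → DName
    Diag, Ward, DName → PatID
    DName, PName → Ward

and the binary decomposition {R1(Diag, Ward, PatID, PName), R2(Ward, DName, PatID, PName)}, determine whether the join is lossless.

Common attributes: R1 ∩ R2 = {Ward, PatID, PName}.
Closure of {Ward, PatID, PName}: PName → DName applies, adding DName. So (Ward, PatID, PName)⁺ = {Ward, DName, PatID, PName}.
This closure contains every attribute of R2, so R1 ∩ R2 → R2. The join is lossless.

Yes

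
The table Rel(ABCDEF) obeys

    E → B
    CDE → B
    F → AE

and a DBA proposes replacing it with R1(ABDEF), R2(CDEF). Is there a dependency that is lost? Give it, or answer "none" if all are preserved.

E → B lies within R1.
CDE → B: restricted closure across fragments reaches B.
F → AE lies within R1.
Every dependency is enforceable on the fragments, so the decomposition is dependency-preserving.

none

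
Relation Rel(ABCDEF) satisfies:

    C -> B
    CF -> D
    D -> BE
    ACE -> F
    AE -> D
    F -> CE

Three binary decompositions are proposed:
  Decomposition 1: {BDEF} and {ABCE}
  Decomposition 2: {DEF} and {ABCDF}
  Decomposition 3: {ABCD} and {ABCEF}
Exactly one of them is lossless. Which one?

Decomposition 1: common = {BE}, closure = {BE} → lossy.
Decomposition 2: common = {DF}, closure = {BCDEF} → lossless.
Decomposition 3: common = {ABC}, closure = {ABC} → lossy.

Decomposition 2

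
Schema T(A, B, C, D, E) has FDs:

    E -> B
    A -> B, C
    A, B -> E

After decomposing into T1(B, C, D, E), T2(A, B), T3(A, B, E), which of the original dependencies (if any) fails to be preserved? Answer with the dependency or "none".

A -> B, C

Check A → B, C: no single fragment contains all of {A, B, C}, and the restricted closure of {A} across the fragments never reaches {B, C}.
E → B is preserved.
A, B → E is preserved.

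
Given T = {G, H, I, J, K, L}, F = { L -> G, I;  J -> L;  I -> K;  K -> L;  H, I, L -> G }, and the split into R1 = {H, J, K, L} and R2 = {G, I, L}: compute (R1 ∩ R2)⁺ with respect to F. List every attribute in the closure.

G, I, K, L

R1 ∩ R2 = {L}.
L → G, I applies, adding G, I
I → K applies, adding K
Closure: {G, I, K, L}.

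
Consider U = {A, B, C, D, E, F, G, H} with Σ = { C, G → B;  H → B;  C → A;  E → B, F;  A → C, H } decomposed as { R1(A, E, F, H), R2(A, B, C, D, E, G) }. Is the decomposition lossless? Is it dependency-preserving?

Lossless test: (A, E)⁺ = {A, B, C, E, F, H}, which contains all of one fragment — lossless.
Dependency preservation: the restricted closure of {H} across the fragments never reaches {B}, so H → B cannot be enforced without a join — not preserved.

lossless but not dependency-preserving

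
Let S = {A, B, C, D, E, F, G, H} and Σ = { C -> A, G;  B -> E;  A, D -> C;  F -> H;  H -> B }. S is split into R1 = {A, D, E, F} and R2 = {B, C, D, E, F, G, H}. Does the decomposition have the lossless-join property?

No

Common attributes: R1 ∩ R2 = {D, E, F}.
Closure of {D, E, F}: F → H applies, adding H; H → B applies, adding B. So (D, E, F)⁺ = {B, D, E, F, H}.
The closure contains neither all of R1 = {A, D, E, F} nor all of R2 = {B, C, D, E, F, G, H}, so the common attributes are not a superkey of either fragment. The join is lossy.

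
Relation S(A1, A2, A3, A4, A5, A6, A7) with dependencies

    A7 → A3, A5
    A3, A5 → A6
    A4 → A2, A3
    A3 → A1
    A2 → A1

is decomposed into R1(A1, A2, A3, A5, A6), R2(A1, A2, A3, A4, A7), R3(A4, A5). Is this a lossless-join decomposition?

Chase test. Columns are A1, A2, A3, A4, A5, A6, A7; row i has aⱼ where attribute j ∈ Ri, else bᵢⱼ.
Initial tableau (one row per fragment):
  row 1: a1 a2 a3 b14 a5 a6 b17
  row 2: a1 a2 a3 a4 b25 b26 a7
  row 3: b31 b32 b33 a4 a5 b36 b37
Rows 2 and 3 agree on A4; apply A4→A2, A3 and equate their A2, A3 entries.
Rows 1 and 3 agree on A3; apply A3→A1 and equate their A1 entries.
Rows 1 and 3 agree on A3, A5; apply A3, A5→A6 and equate their A6 entries.
No row becomes fully distinguished — the join is lossy.

No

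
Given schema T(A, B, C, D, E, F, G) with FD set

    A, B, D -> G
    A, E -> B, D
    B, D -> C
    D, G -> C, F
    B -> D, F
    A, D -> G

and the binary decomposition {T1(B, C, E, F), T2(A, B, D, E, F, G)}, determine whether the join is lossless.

Yes

Common attributes: T1 ∩ T2 = {B, E, F}.
Closure of {B, E, F}: B → D, F applies, adding D; B, D → C applies, adding C. So (B, E, F)⁺ = {B, C, D, E, F}.
This closure contains every attribute of T1, so T1 ∩ T2 → T1. The join is lossless.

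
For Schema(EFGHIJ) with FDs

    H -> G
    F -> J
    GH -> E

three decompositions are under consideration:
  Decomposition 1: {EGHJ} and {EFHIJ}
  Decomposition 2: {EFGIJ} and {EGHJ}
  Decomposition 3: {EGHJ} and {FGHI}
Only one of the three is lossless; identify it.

Decomposition 1: common = {EHJ}, closure = {EGHJ} → lossless.
Decomposition 2: common = {EGJ}, closure = {EGJ} → lossy.
Decomposition 3: common = {GH}, closure = {EGH} → lossy.

Decomposition 1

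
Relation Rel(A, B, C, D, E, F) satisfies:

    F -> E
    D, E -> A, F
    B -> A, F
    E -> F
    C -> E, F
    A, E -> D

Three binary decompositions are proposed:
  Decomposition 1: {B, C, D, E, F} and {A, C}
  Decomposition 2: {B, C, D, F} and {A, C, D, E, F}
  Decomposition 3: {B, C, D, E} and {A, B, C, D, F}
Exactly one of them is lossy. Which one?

Decomposition 1

Decomposition 1: common = {C}, closure = {C, E, F} → lossy.
Decomposition 2: common = {C, D, F}, closure = {A, C, D, E, F} → lossless.
Decomposition 3: common = {B, C, D}, closure = {A, B, C, D, E, F} → lossless.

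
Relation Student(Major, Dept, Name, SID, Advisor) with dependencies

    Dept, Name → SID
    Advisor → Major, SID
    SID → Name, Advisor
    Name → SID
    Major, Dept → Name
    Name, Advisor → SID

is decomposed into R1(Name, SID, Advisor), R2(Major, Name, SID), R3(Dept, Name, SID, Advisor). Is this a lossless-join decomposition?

Yes

Chase test. Columns are Major, Dept, Name, SID, Advisor; row i has aⱼ where attribute j ∈ Ri, else bᵢⱼ.
Initial tableau (one row per fragment):
  row 1: b11 b12 a3 a4 a5
  row 2: a1 b22 a3 a4 b25
  row 3: b31 a2 a3 a4 a5
Rows 1 and 3 agree on Advisor; apply Advisor→Major, SID and equate their Major, SID entries.
Rows 1 and 2 agree on SID; apply SID→Name, Advisor and equate their Name, Advisor entries.
Rows 1 and 2 agree on Advisor; apply Advisor→Major, SID and equate their Major, SID entries.
Row 3 is now all distinguished symbols — the join is lossless.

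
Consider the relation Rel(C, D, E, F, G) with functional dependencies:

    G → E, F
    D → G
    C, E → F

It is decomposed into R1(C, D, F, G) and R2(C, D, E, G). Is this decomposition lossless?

Yes

Common attributes: R1 ∩ R2 = {C, D, G}.
Closure of {C, D, G}: G → E, F applies, adding E, F. So (C, D, G)⁺ = {C, D, E, F, G}.
This closure contains every attribute of R1, so R1 ∩ R2 → R1. The join is lossless.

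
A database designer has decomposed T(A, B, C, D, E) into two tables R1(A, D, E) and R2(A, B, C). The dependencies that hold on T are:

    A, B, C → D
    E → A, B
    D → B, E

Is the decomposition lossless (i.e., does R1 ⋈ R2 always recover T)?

No

Common attributes: R1 ∩ R2 = {A}.
No dependency enlarges {A}, so (A)⁺ = {A}.
The closure contains neither all of R1 = {A, D, E} nor all of R2 = {A, B, C}, so the common attributes are not a superkey of either fragment. The join is lossy.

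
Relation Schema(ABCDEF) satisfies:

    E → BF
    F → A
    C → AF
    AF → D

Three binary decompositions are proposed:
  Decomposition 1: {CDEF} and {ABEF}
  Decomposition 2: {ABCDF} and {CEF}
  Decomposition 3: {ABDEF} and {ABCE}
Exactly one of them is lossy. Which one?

Decomposition 2

Decomposition 1: common = {EF}, closure = {ABDEF} → lossless.
Decomposition 2: common = {CF}, closure = {ACDF} → lossy.
Decomposition 3: common = {ABE}, closure = {ABDEF} → lossless.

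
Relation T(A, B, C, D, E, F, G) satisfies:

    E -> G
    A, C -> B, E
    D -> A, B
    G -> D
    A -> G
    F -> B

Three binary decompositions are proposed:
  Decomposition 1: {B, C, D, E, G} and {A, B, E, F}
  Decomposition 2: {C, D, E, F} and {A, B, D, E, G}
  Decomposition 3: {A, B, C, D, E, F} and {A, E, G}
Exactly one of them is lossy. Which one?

Decomposition 1: common = {B, E}, closure = {A, B, D, E, G} → lossy.
Decomposition 2: common = {D, E}, closure = {A, B, D, E, G} → lossless.
Decomposition 3: common = {A, E}, closure = {A, B, D, E, G} → lossless.

Decomposition 1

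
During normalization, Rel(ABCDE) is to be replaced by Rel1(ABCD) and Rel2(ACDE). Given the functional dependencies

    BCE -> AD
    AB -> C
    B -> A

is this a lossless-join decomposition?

Common attributes: Rel1 ∩ Rel2 = {ACD}.
No dependency enlarges {ACD}, so (ACD)⁺ = {ACD}.
The closure contains neither all of Rel1 = {ABCD} nor all of Rel2 = {ACDE}, so the common attributes are not a superkey of either fragment. The join is lossy.

No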